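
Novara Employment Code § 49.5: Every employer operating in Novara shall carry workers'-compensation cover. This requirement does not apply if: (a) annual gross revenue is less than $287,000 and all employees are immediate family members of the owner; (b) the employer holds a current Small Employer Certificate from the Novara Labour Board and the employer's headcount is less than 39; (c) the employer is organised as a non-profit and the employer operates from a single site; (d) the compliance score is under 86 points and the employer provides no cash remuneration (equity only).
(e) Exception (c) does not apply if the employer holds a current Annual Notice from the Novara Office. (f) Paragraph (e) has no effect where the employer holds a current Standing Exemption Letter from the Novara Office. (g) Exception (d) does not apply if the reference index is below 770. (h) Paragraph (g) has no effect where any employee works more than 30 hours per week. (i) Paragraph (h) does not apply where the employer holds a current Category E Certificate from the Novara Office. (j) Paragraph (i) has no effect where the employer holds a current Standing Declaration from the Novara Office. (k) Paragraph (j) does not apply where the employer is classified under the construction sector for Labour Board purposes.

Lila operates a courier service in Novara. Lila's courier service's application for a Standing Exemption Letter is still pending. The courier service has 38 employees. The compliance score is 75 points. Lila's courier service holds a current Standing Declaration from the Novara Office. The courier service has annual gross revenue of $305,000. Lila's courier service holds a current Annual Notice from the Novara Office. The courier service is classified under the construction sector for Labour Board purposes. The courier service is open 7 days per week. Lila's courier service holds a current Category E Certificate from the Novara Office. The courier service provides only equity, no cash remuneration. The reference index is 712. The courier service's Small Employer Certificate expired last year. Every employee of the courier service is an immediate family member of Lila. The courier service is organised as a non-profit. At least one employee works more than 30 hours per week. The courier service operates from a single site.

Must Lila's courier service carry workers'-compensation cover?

Yes — Lila's courier service must carry workers'-compensation cover.

Exception (a) fails — annual gross revenue is $305,000, not less than $287,000.
Exception (b) does not apply: the Small Employer Certificate has expired.
All of (c)'s requirements are met (the employer is a non-profit; the employer operates from a single site). But applying paragraphs (e)–(f): (e) operates against (c): a current Annual Notice is held. (f), which would lift (e), is not triggered — there is no Standing Exemption Letter in force. Exception (c) does not apply.
Exception (d): the compliance score is 75 points, under the 86 points limit; remuneration is equity-only — every condition holds. But: (g) applies — the reference index is 712, below the 770 limit. (h) would limit (g) — at least one employee exceeds 30 hours/week — but (i) sets (h) aside: (i) operates against (h): a current Category E Certificate is held. (j) is engaged (a current Standing Declaration is held), but is overridden by (k): (k) applies — the courier service is classified under the construction sector. So (d) is unavailable.
No exception is made out. Lila's courier service falls within the general rule.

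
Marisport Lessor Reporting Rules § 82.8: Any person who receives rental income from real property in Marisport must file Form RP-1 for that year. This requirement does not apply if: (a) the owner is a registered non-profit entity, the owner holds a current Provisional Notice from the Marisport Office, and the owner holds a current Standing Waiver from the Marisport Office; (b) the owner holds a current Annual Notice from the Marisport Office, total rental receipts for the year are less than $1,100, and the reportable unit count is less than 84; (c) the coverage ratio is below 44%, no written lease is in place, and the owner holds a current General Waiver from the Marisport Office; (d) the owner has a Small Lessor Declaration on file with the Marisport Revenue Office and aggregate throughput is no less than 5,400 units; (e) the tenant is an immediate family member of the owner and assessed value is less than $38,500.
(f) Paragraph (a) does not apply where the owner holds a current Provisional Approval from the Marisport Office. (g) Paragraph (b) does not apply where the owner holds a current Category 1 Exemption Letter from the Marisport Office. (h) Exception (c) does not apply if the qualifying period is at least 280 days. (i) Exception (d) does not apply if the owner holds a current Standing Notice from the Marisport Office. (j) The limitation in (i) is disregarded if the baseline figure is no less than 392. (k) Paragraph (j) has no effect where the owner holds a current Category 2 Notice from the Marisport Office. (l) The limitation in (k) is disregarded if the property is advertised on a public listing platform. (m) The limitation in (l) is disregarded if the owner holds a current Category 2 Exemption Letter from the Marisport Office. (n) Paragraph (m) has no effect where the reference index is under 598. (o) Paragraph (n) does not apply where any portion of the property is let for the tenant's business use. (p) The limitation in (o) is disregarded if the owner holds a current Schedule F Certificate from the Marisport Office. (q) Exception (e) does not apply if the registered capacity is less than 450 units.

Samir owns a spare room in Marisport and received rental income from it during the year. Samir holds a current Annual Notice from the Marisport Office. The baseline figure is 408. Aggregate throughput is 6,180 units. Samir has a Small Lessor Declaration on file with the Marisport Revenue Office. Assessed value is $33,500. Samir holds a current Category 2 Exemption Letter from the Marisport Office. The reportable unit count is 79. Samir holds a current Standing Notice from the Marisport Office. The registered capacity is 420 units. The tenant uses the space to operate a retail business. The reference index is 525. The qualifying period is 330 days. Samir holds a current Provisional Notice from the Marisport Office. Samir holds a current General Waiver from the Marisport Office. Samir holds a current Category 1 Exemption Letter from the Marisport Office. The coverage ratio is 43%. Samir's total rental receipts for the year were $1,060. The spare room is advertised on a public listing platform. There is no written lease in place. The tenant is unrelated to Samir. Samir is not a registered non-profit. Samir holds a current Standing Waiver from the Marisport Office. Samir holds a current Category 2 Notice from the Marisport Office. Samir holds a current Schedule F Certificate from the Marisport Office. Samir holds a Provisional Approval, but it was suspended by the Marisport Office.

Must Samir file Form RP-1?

No — exception (d) applies; Samir is not required to file Form RP-1.

Exception (a) requires that the owner is a registered non-profit entity; but Samir is not a registered non-profit, so (a) is unavailable.
All of (b)'s requirements are met (a current Annual Notice is held; total rental receipts for the year are $1,060, less than the $1,100 limit; the reportable unit count is 79, less than the 84 limit). But: (g) operates against (b): a current Category 1 Exemption Letter is held. (b) is therefore removed.
Exception (c): the coverage ratio is 43%, below the 44% limit; there is no written lease; a current General Waiver is held — every condition holds. But: (h) operates — the qualifying period is 330 days, meeting the 280 days threshold. So (c) is unavailable.
All of (d)'s requirements are met (a Small Lessor Declaration is on file; aggregate throughput is 6,180 units, meeting the 5,400 units threshold). As to paragraphs (i)–(p): (i) is triggered (a current Standing Notice is held), but yields to (j): (j) operates against (i): the baseline figure is 408, meeting the 392 threshold. (k) would limit (j) — a current Category 2 Notice is held — but (l) sets (k) aside: (l) operates against (k): the property is publicly advertised. (m) would limit (l) — a current Category 2 Exemption Letter is held — but (n) sets (m) aside: (n) operates against (m): the reference index is 525, under the 598 limit. (o) is triggered (the space is let for business use), but is displaced by (p): (p) operates against (o): a current Schedule F Certificate is held. So (d) applies.
Exception (e) requires that the tenant is an immediate family member of the owner; but the tenant is unrelated to the owner, so (e) is unavailable.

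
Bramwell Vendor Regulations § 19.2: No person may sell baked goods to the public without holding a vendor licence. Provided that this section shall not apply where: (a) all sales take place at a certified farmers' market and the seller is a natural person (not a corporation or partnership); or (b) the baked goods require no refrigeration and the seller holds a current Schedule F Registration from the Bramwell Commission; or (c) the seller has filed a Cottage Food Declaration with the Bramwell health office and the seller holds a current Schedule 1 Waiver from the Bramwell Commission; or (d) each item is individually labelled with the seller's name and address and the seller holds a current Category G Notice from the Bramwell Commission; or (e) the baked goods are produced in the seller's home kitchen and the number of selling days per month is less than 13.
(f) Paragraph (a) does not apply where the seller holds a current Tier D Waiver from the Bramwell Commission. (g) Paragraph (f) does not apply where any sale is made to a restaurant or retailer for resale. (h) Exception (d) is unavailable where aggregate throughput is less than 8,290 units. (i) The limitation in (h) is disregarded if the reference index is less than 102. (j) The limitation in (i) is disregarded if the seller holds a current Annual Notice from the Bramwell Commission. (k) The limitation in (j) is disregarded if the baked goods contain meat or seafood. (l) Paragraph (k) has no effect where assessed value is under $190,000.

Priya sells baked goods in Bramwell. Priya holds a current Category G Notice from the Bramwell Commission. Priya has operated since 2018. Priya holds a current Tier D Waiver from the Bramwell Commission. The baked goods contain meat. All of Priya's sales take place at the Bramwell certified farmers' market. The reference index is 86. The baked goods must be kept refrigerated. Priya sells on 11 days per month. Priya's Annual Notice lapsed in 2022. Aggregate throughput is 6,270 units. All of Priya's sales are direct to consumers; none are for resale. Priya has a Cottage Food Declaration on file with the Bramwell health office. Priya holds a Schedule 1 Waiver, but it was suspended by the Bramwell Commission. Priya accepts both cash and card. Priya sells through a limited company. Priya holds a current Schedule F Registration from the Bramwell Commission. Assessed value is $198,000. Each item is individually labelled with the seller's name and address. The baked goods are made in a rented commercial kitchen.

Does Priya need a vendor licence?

Exception (a) does not apply: the seller operates through a limited company.
Exception (b) fails — the baked goods require refrigeration.
Exception (c) does not apply: no current Schedule 1 Waiver is held.
Exception (d): items are individually labelled; a current Category G Notice is held — every condition holds. Applying paragraphs (h)–(l): (h) would limit (d) — aggregate throughput is 6,270 units, less than the 8,290 units limit — but (i) sets (h) aside: (i) operates against (h): the reference index is 86, less than the 102 limit. (j), which would lift (i), is not triggered — no current Annual Notice is held. So (d) applies.
Exception (e) does not apply: the baked goods are made in a commercial kitchen, not a home kitchen.

No — exception (d) applies; Priya is not required to hold a vendor licence.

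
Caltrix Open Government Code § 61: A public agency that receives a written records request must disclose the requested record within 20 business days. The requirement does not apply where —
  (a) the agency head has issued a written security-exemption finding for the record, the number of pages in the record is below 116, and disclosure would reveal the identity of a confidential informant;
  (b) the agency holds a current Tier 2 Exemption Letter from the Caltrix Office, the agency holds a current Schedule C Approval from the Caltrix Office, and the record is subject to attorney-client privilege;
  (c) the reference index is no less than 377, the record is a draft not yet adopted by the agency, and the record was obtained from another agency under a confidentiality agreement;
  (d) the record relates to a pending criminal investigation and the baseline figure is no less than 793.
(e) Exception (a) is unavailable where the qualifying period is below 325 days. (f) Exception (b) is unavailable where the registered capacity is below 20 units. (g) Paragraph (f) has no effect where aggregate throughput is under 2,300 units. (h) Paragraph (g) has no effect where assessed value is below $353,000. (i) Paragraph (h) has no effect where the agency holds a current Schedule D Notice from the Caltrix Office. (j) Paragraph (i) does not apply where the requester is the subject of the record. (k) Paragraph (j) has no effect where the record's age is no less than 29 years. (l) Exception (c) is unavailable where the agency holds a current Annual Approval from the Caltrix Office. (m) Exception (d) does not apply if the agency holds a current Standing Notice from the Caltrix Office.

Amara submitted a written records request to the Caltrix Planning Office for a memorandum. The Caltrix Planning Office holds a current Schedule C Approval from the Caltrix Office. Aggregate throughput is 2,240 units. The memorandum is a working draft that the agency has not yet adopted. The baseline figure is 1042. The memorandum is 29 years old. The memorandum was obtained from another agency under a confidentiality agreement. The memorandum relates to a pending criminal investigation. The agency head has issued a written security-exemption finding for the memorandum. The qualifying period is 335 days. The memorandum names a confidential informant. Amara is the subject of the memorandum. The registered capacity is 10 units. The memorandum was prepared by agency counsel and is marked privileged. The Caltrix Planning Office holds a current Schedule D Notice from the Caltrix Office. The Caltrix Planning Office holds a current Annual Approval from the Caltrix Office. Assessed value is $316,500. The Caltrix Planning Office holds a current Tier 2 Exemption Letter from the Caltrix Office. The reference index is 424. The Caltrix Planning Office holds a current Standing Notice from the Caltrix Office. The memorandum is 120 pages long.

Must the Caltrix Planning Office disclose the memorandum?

No — exception (b) applies; the Caltrix Planning Office is not required to disclose the memorandum.

Exception (a) does not apply: the number of pages in the record is 120, not below 116.
All of (b)'s requirements are met (a current Tier 2 Exemption Letter is held; a current Schedule C Approval is held; the memorandum is privileged). Applying paragraphs (f)–(k): (f) would limit (b) — the registered capacity is 10 units, below the 20 units limit — but (g) sets (f) aside: (g) applies — aggregate throughput is 2,240 units, under the 2,300 units limit. (h) would limit (g) — assessed value is $316,500, below the $353,000 limit — but (i) sets (h) aside: (i) is engaged — a current Schedule D Notice is held. (j) would limit (i) — Amara is the subject of the memorandum — but (k) sets (j) aside: (k) operates against (j): the record's age is 29 years, meeting the 29 years threshold. Exception (b) stands.
Exception (c): the reference index is 424, meeting the 377 threshold; the memorandum is an unadopted draft; the memorandum was obtained under a confidentiality agreement — every condition holds. Turning to paragraph (l): (l) applies — a current Annual Approval is held. So (c) is unavailable.
Exception (d): the memorandum relates to a pending investigation; the baseline figure is 1,042, meeting the 793 threshold — every condition holds. But applying paragraph (m): (m) operates against (d): a current Standing Notice is held. So (d) is unavailable.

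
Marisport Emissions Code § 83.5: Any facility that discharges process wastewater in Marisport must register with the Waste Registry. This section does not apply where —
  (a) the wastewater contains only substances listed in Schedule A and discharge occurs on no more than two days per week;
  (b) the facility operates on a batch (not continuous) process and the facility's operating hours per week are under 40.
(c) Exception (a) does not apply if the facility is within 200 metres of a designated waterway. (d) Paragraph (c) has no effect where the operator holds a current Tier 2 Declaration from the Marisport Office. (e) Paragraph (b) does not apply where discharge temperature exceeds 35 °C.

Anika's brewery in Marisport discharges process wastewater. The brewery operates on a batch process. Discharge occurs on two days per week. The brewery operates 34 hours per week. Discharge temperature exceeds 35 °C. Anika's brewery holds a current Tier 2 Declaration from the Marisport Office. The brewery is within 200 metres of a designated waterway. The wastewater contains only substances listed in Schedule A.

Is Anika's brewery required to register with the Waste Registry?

All of (a)'s requirements are met (the wastewater is Schedule-A-only; discharge occurs on no more than two days per week). Considering the limiting provisions: (c) is engaged (the brewery is within 200 m of a designated waterway), but yields to (d): (d) operates against (c): a current Tier 2 Declaration is held. (a) remains available.
Exception (b)'s conditions are all satisfied: the facility operates on a batch process; the facility's operating hours per week are 34, under the 40 limit. But applying paragraph (e): (e) operates against (b): discharge temperature exceeds 35 °C. So (b) is unavailable.

No — exception (a) applies; Anika's brewery is not required to register with the Waste Registry.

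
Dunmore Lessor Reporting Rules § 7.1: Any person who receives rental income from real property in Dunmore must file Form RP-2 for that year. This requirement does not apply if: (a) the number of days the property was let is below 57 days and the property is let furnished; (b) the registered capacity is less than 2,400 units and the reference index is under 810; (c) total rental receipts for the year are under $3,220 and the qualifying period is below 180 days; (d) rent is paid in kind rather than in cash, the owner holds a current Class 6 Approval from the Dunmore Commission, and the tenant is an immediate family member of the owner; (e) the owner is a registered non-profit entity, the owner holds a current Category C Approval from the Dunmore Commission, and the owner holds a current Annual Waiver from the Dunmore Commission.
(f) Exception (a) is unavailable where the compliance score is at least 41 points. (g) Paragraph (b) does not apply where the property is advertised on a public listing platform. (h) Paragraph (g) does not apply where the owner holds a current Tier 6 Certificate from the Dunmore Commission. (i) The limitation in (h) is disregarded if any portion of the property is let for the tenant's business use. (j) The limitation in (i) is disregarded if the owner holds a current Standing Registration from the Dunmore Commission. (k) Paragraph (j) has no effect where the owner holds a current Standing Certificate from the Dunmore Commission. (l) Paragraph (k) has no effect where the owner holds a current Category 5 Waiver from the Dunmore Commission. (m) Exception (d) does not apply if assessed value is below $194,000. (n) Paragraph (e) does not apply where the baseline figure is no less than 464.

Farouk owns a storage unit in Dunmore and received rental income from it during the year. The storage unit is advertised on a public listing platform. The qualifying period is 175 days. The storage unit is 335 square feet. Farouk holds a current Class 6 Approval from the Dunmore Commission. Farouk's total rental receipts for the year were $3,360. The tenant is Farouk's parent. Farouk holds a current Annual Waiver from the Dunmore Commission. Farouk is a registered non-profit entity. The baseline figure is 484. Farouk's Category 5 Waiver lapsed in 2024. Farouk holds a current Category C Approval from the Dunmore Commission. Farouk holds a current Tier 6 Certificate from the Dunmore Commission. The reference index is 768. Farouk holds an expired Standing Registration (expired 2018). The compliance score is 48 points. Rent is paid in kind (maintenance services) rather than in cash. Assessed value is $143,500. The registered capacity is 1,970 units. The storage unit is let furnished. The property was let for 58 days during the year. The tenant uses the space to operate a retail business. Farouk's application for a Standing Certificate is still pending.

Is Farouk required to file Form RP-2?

Exception (a) requires that the number of days the property was let is below 57 days; but the number of days the property was let is 58 days, not below 57 days, so (a) is unavailable.
Exception (b) is satisfied on its face — the registered capacity is 1,970 units, less than the 2,400 units limit; the reference index is 768, under the 810 limit. However, paragraphs (g)–(l) must be considered: (g) operates against (b): the property is publicly advertised. (h) is engaged (a current Tier 6 Certificate is held), but is displaced by (i): (i) is engaged — the space is let for business use. (j), which would lift (i), does not operate here — there is no Standing Registration in force. (b) is therefore removed.
Exception (c) does not apply: total rental receipts for the year are $3,360, not under $3,220.
Exception (d) is satisfied on its face — rent is paid in kind; a current Class 6 Approval is held; the tenant is an immediate family member. However, paragraph (m) must be considered: (m) is triggered — assessed value is $143,500, below the $194,000 limit. Exception (d) does not apply.
Exception (e)'s conditions are all satisfied: Farouk is a registered non-profit; a current Category C Approval is held; a current Annual Waiver is held. But applying paragraph (n): (n) operates against (e): the baseline figure is 484, meeting the 464 threshold. (e) is therefore removed.
None of the exceptions is available; § 7.1 applies in full.

Yes — Farouk must file Form RP-2.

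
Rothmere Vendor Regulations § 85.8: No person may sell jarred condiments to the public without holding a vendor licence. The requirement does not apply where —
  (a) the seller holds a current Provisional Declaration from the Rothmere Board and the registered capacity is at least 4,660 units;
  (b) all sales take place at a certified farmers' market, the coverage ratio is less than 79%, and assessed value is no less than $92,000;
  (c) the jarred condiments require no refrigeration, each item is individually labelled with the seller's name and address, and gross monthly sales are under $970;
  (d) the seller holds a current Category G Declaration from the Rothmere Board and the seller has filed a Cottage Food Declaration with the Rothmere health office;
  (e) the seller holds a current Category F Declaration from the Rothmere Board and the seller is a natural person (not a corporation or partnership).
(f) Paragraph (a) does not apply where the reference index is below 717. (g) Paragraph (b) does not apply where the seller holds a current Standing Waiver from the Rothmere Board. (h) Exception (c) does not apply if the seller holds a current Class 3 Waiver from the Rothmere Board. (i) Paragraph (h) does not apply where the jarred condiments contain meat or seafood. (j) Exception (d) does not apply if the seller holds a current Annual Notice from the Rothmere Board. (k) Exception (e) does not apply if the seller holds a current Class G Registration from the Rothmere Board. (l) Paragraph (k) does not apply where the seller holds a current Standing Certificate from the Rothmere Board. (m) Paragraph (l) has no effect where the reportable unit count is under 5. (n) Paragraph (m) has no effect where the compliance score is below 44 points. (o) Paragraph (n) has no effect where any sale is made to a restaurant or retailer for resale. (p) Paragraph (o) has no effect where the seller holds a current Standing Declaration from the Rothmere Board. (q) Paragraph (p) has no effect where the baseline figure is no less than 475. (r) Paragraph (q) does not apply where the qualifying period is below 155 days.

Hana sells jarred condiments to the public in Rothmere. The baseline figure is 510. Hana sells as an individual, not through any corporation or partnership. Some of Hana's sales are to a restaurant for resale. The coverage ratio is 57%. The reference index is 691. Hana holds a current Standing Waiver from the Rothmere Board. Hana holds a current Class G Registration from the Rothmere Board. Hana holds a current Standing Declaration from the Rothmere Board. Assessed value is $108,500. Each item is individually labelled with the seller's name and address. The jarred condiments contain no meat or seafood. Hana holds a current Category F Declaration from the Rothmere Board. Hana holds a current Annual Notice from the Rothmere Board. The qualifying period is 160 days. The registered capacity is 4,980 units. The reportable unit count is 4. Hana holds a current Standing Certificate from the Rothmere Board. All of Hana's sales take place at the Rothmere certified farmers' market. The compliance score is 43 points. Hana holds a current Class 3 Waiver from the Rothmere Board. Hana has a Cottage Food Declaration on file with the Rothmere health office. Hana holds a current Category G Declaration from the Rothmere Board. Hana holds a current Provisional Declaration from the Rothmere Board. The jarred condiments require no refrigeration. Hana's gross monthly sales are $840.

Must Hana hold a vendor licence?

Yes — Hana must hold a vendor licence.

Exception (a)'s conditions are all satisfied: a current Provisional Declaration is held; the registered capacity is 4,980 units, meeting the 4,660 units threshold. Turning to paragraph (f): (f) operates against (a): the reference index is 691, below the 717 limit. Exception (a) does not apply.
Exception (b) is satisfied on its face — all sales are at a certified farmers' market; the coverage ratio is 57%, less than the 79% limit; assessed value is $108,500, meeting the $92,000 threshold. But: (g) operates against (b): a current Standing Waiver is held. (b) is therefore removed.
All of (c)'s requirements are met (the jarred condiments are shelf-stable; items are individually labelled; gross monthly sales are $840, under the $970 limit). But: (h) operates against (c): a current Class 3 Waiver is held. (i), which would lift (h), is not triggered — the jarred condiments contain no meat or seafood. Exception (c) does not apply.
All of (d)'s requirements are met (a current Category G Declaration is held; a Cottage Food Declaration is on file). But: (j) operates against (d): a current Annual Notice is held. Exception (d) does not apply.
Exception (e)'s conditions are all satisfied: a current Category F Declaration is held; the seller is a natural person. But applying paragraphs (k)–(r): (k) applies — a current Class G Registration is held. (l) is engaged (a current Standing Certificate is held), but is itself disapplied by (m): (m) is triggered — the reportable unit count is 4, under the 5 limit. (n) applies (the compliance score is 43 points, below the 44 points limit), but is set aside by (o): (o) operates — some sales are to a restaurant for resale. (p) would limit (o) — a current Standing Declaration is held — but (q) sets (p) aside: (q) is engaged — the baseline figure is 510, meeting the 475 threshold. (r) does not operate here (the qualifying period is 160 days, not below 155 days), so (q) stands. (e) is therefore removed.
No exception displaces § 85.8.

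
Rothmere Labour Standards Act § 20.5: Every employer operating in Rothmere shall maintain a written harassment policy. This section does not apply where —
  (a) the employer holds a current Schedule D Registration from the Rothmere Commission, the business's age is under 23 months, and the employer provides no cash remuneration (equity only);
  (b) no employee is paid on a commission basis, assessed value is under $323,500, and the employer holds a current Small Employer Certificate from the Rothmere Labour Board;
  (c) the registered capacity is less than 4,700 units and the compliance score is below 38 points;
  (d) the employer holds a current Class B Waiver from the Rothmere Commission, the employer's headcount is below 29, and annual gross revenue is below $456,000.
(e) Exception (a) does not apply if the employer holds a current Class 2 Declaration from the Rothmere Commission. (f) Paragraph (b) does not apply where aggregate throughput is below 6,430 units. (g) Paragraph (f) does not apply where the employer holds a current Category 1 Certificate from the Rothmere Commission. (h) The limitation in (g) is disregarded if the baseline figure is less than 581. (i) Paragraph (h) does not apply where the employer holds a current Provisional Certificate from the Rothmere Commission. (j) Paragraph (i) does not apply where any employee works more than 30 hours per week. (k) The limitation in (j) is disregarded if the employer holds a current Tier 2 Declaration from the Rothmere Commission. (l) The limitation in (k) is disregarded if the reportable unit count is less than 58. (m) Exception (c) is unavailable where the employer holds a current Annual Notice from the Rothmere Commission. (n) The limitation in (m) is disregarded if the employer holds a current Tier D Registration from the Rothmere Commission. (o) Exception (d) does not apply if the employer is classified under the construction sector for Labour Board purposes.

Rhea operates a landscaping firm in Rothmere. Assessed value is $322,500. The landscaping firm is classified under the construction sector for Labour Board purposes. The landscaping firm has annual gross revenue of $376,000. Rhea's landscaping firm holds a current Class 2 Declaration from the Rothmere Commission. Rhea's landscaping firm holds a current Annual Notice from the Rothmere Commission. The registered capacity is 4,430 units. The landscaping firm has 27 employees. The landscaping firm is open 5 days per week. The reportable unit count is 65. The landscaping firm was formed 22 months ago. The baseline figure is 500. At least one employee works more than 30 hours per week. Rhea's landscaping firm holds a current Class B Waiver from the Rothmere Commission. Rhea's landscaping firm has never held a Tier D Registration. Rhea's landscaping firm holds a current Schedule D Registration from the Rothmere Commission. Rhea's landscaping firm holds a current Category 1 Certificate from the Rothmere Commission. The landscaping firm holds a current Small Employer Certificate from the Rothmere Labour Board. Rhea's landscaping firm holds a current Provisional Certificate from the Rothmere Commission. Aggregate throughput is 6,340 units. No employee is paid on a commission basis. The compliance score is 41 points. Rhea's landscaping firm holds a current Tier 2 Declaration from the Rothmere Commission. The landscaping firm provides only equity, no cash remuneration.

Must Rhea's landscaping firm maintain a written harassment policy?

Exception (a): a current Schedule D Registration is held; the business's age is 22 months, under the 23 months limit; remuneration is equity-only — every condition holds. But: (e) is engaged — a current Class 2 Declaration is held. Exception (a) does not apply.
Exception (b) is satisfied on its face — no employee is paid on commission; assessed value is $322,500, under the $323,500 limit; a current Small Employer Certificate is held. Under paragraphs (f)–(l): (f) would limit (b) — aggregate throughput is 6,340 units, below the 6,430 units limit — but (g) sets (f) aside: (g) applies — a current Category 1 Certificate is held. (h) is engaged (the baseline figure is 500, less than the 581 limit), but yields to (i): (i) applies — a current Provisional Certificate is held. (j) would limit (i) — at least one employee exceeds 30 hours/week — but (k) sets (j) aside: (k) operates against (j): a current Tier 2 Declaration is held. (l), which would lift (k), is not engaged — the reportable unit count is 65, not less than 58. (b) remains available.
Exception (c) fails — the compliance score is 41 points, not below 38 points.
Exception (d)'s conditions are all satisfied: a current Class B Waiver is held; the employer's headcount is 27, below the 29 limit; annual gross revenue is $376,000, below the $456,000 limit. But: (o) operates against (d): the landscaping firm is classified under the construction sector. So (d) is unavailable.

No — exception (b) applies; Rhea's landscaping firm is not required to maintain a written harassment policy.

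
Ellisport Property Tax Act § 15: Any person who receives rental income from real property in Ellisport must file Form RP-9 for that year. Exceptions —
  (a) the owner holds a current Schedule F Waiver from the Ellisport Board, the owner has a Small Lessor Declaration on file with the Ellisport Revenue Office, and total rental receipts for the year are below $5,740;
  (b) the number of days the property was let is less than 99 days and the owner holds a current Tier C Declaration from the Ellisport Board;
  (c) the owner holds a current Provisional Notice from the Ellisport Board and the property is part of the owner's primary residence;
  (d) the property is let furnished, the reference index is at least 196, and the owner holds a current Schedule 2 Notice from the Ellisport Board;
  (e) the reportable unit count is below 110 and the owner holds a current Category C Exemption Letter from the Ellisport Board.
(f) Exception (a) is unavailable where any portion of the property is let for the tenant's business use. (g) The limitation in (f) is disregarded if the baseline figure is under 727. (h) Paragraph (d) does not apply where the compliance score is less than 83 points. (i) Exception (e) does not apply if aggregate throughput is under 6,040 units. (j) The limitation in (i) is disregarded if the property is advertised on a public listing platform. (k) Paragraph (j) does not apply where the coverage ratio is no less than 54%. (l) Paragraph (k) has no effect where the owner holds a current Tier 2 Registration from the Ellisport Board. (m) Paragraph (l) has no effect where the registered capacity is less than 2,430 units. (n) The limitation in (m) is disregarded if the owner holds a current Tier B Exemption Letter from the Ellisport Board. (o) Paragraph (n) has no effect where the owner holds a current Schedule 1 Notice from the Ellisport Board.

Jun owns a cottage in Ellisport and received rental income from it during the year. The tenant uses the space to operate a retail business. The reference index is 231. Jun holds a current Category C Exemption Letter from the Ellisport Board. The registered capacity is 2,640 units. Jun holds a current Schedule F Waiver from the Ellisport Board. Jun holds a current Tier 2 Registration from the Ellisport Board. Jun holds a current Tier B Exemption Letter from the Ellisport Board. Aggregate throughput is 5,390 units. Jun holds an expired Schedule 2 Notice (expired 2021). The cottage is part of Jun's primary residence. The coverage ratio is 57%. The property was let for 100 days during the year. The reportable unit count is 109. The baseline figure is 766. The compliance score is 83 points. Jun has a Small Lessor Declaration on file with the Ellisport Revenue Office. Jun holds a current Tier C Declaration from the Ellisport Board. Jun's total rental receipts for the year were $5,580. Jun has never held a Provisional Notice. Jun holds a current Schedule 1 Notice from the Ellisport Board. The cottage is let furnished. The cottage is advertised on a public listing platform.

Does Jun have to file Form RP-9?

No — exception (e) applies; Jun is not required to file Form RP-9.

All of (a)'s requirements are met (a current Schedule F Waiver is held; a Small Lessor Declaration is on file; total rental receipts for the year are $5,580, below the $5,740 limit). However, paragraphs (f)–(g) must be considered: (f) operates against (a): the space is let for business use. (g), which would lift (f), is not engaged — the baseline figure is 766, not under 727. So (a) is unavailable.
Exception (b) requires that the number of days the property was let is less than 99 days; but the number of days the property was let is 100 days, not less than 99 days, so (b) is unavailable.
Exception (c) does not apply: there is no Provisional Notice in force.
Exception (d) does not apply: no current Schedule 2 Notice is held.
Exception (e) is satisfied on its face — the reportable unit count is 109, below the 110 limit; a current Category C Exemption Letter is held. Considering the limiting provisions: (i) would limit (e) — aggregate throughput is 5,390 units, under the 6,040 units limit — but (j) sets (i) aside: (j) applies — the property is publicly advertised. (k) would limit (j) — the coverage ratio is 57%, meeting the 54% threshold — but (l) sets (k) aside: (l) operates against (k): a current Tier 2 Registration is held. (m), which would lift (l), is inapplicable — the registered capacity is 2,640 units, not less than 2,430 units. (e) remains available.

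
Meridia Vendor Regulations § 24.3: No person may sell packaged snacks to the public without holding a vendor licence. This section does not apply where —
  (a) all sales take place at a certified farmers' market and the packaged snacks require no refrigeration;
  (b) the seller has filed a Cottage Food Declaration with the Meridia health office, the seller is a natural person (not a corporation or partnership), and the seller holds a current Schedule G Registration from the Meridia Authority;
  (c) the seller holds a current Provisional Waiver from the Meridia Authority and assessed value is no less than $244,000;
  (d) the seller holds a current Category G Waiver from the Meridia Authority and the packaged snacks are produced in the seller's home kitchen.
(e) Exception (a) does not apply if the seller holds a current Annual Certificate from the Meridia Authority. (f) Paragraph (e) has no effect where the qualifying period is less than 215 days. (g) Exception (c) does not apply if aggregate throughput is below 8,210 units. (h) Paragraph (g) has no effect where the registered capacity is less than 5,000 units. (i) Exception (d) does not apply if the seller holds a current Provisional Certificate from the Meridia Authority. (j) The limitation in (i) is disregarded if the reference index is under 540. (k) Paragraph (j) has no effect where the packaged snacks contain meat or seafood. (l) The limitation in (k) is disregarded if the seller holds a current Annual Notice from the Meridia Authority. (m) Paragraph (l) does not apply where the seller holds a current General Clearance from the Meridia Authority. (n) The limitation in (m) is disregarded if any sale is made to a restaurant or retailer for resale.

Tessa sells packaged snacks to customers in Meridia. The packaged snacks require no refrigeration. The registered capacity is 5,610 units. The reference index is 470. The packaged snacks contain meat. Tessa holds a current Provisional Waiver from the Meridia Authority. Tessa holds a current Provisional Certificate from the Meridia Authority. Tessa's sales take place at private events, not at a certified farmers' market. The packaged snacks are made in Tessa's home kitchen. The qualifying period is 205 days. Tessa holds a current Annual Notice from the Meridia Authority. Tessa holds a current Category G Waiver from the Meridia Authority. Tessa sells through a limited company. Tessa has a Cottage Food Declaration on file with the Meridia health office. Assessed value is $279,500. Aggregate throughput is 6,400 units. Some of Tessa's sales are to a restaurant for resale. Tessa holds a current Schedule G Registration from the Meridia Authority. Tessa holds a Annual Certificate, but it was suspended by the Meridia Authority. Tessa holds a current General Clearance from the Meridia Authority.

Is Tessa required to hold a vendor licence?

Exception (a) does not apply: sales are at private events, not a certified farmers' market.
Exception (b) requires that the seller is a natural person (not a corporation or partnership); but the seller operates through a limited company, so (b) is unavailable.
All of (c)'s requirements are met (a current Provisional Waiver is held; assessed value is $279,500, meeting the $244,000 threshold). However, paragraphs (g)–(h) must be considered: (g) operates against (c): aggregate throughput is 6,400 units, below the 8,210 units limit. (h), which would lift (g), does not operate here — the registered capacity is 5,610 units, not less than 5,000 units. Exception (c) does not apply.
Exception (d): a current Category G Waiver is held; the packaged snacks are home-kitchen produced — every condition holds. Under paragraphs (i)–(n): (i) applies (a current Provisional Certificate is held), but is set aside by (j): (j) operates — the reference index is 470, under the 540 limit. (k) would limit (j) — the packaged snacks contain meat — but (l) sets (k) aside: (l) operates — a current Annual Notice is held. (m) would limit (l) — a current General Clearance is held — but (n) sets (m) aside: (n) operates against (m): some sales are to a restaurant for resale. Exception (d) stands.

No — exception (d) applies; Tessa is not required to hold a vendor licence.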